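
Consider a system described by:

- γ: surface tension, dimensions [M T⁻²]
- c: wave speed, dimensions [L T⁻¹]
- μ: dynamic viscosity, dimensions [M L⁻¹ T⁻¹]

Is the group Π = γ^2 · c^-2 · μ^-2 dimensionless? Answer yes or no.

yes

Sum the exponent of each base dimension across the product:
  M: 2·[γ]_M − 2·[c]_M − 2·[μ]_M = 2·(1) − 2·(0) − 2·(1) = 0
  L: 2·[γ]_L − 2·[c]_L − 2·[μ]_L = 2·(0) − 2·(1) − 2·(-1) = 0
  T: 2·[γ]_T − 2·[c]_T − 2·[μ]_T = 2·(-2) − 2·(-1) − 2·(-1) = 0
  Θ: 2·[γ]_Θ − 2·[c]_Θ − 2·[μ]_Θ = 2·(0) − 2·(0) − 2·(0) = 0
All base exponents vanish — dimensionless.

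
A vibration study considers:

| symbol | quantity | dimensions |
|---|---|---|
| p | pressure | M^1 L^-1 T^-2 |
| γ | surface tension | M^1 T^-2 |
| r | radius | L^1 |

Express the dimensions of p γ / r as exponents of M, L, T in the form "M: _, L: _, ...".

Collect each base-dimension exponent across the product:
  M: (1) + (1) − (0) = 2
  L: (-1) + (0) − (1) = -2
  T: (-2) + (-2) − (0) = -4
So the dimensions are [M² L⁻² T⁻⁴].

M: 2, L: -2, T: -4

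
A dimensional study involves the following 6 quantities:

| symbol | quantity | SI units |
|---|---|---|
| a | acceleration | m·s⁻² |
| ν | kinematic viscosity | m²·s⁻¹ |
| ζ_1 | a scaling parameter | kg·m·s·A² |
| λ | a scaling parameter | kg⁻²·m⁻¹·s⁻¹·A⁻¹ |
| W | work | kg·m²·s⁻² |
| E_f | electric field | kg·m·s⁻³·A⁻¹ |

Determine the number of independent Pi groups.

There are 6 variables and 4 base dimensions (M, L, T, I).
The dimension matrix has rank 4.
Independent dimensionless groups: 6 − 4 = 2.

2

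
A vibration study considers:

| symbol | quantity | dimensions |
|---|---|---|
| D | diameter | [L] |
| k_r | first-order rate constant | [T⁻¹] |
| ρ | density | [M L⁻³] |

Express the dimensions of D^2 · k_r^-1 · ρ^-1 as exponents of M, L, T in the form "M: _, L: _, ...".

M: -1, L: 5, T: 1

Collect each base-dimension exponent across the product:
  M: 2·(0) − (0) − (1) = -1
  L: 2·(1) − (0) − (-3) = 5
  T: 2·(0) − (-1) − (0) = 1
So the dimensions are [M⁻¹ L⁵ T].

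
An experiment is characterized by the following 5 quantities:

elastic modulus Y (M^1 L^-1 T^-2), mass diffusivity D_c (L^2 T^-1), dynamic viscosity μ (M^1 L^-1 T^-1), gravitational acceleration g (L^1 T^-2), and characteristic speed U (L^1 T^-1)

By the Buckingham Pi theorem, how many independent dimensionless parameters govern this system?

There are 5 variables and 3 base dimensions (M, L, T).
The dimension matrix has rank 3.
Independent dimensionless groups: 5 − 3 = 2.

2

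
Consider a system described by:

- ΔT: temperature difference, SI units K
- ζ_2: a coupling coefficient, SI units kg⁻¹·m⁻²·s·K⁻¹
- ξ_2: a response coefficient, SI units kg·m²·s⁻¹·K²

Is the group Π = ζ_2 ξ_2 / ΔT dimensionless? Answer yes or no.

yes

Sum the exponent of each base dimension across the product:
  M: −[ΔT]_M + [ζ_2]_M + [ξ_2]_M = −(0) + (-1) + (1) = 0
  L: −[ΔT]_L + [ζ_2]_L + [ξ_2]_L = −(0) + (-2) + (2) = 0
  T: −[ΔT]_T + [ζ_2]_T + [ξ_2]_T = −(0) + (1) + (-1) = 0
  Θ: −[ΔT]_Θ + [ζ_2]_Θ + [ξ_2]_Θ = −(1) + (-1) + (2) = 0
All base exponents vanish — dimensionless.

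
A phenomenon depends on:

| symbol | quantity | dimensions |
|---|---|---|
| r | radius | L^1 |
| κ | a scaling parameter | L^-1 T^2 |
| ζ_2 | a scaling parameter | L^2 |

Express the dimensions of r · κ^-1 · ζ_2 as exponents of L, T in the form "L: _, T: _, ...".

Collect each base-dimension exponent across the product:
  L: (1) − (-1) + (2) = 4
  T: (0) − (2) + (0) = -2
So the dimensions are [L⁴ T⁻²].

L: 4, T: -2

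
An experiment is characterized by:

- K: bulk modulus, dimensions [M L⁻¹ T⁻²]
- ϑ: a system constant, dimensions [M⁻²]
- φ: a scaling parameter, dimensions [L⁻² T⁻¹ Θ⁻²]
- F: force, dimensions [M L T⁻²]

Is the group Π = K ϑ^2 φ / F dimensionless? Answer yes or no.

no

Sum the exponent of each base dimension across the product:
  M: [K]_M + 2·[ϑ]_M + [φ]_M − [F]_M = (1) + 2·(-2) + (0) − (1) = -4
  L: [K]_L + 2·[ϑ]_L + [φ]_L − [F]_L = (-1) + 2·(0) + (-2) − (1) = -4
  T: [K]_T + 2·[ϑ]_T + [φ]_T − [F]_T = (-2) + 2·(0) + (-1) − (-2) = -1
  Θ: [K]_Θ + 2·[ϑ]_Θ + [φ]_Θ − [F]_Θ = (0) + 2·(0) + (-2) − (0) = -2
Net dimensions [M⁻⁴ L⁻⁴ T⁻¹ Θ⁻²] ≠ [1] — not dimensionless.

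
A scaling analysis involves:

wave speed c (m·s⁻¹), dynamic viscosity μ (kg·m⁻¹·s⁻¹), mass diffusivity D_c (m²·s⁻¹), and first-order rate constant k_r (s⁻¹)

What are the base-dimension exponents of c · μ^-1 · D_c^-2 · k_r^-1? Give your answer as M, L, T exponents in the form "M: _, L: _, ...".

Collect each base-dimension exponent across the product:
  M: (0) − (1) − 2·(0) − (0) = -1
  L: (1) − (-1) − 2·(2) − (0) = -2
  T: (-1) − (-1) − 2·(-1) − (-1) = 3
So the dimensions are [M⁻¹ L⁻² T³].

M: -1, L: -2, T: 3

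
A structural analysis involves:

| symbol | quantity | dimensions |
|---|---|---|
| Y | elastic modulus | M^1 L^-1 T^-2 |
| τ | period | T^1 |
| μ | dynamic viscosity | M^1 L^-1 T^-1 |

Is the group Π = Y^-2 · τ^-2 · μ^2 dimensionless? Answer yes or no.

Sum the exponent of each base dimension across the product:
  M: −2·[Y]_M − 2·[τ]_M + 2·[μ]_M = −2·(1) − 2·(0) + 2·(1) = 0
  L: −2·[Y]_L − 2·[τ]_L + 2·[μ]_L = −2·(-1) − 2·(0) + 2·(-1) = 0
  T: −2·[Y]_T − 2·[τ]_T + 2·[μ]_T = −2·(-2) − 2·(1) + 2·(-1) = 0
All base exponents vanish — dimensionless.

yes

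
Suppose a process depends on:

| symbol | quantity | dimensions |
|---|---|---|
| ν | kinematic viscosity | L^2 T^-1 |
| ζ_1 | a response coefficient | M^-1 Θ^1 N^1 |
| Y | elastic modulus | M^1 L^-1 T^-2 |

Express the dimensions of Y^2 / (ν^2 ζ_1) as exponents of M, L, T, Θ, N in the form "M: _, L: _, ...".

Collect each base-dimension exponent across the product:
  M: −2·(0) − (-1) + 2·(1) = 3
  L: −2·(2) − (0) + 2·(-1) = -6
  T: −2·(-1) − (0) + 2·(-2) = -2
  Θ: −2·(0) − (1) + 2·(0) = -1
  N: −2·(0) − (1) + 2·(0) = -1
So the dimensions are [M³ L⁻⁶ T⁻² Θ⁻¹ N⁻¹].

M: 3, L: -6, T: -2, Θ: -1, N: -1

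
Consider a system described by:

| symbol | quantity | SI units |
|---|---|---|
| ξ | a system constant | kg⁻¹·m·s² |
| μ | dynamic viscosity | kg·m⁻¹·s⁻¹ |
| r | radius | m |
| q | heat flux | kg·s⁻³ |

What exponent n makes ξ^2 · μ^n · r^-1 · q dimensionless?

1

Balance the M exponent: (1)·n from μ, plus 2·(-1) − (0) + (1) = -1 from the rest, must sum to zero.
n − 1 = 0, so n = 1.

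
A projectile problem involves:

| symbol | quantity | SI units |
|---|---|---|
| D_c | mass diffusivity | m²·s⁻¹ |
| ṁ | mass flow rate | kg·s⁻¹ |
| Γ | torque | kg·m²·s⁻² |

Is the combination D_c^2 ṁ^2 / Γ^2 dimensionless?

yes

Sum the exponent of each base dimension across the product:
  M: 2·[D_c]_M + 2·[ṁ]_M − 2·[Γ]_M = 2·(0) + 2·(1) − 2·(1) = 0
  L: 2·[D_c]_L + 2·[ṁ]_L − 2·[Γ]_L = 2·(2) + 2·(0) − 2·(2) = 0
  T: 2·[D_c]_T + 2·[ṁ]_T − 2·[Γ]_T = 2·(-1) + 2·(-1) − 2·(-2) = 0
All base exponents vanish — dimensionless.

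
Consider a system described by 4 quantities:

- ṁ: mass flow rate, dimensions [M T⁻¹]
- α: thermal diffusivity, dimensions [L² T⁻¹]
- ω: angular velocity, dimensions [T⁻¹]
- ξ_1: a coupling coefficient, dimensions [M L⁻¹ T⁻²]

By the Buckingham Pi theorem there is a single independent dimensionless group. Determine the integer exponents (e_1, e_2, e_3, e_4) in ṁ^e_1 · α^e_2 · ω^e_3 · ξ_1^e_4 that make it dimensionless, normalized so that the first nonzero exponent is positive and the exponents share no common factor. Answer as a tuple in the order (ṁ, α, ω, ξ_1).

M: e_1·(1) + e_2·(0) + e_3·(0) + e_4·(1) = 0
L: e_1·(0) + e_2·(2) + e_3·(0) + e_4·(-1) = 0
T: e_1·(-1) + e_2·(-1) + e_3·(-1) + e_4·(-2) = 0
Solving this homogeneous linear system for the smallest-integer solution (first nonzero entry positive) gives (2, -1, 3, -2).

(2, -1, 3, -2)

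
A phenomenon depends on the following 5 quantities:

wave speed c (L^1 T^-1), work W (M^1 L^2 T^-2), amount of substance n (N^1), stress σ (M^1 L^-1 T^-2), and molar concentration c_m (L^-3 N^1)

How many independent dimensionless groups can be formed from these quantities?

There are 5 variables and 4 base dimensions (M, L, T, N).
The dimension matrix has rank 4.
Independent dimensionless groups: 5 − 4 = 1.

1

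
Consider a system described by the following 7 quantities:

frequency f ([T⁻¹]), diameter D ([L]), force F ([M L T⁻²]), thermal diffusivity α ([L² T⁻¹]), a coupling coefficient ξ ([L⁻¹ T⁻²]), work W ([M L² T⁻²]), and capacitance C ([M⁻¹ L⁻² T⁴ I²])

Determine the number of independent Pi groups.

There are 7 variables and 4 base dimensions (M, L, T, I).
The dimension matrix has rank 4.
Independent dimensionless groups: 7 − 4 = 3.

3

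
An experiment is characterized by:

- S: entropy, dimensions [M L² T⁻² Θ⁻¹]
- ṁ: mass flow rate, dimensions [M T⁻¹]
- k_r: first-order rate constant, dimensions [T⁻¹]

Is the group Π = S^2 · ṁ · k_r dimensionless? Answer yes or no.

no

Sum the exponent of each base dimension across the product:
  M: 2·[S]_M + [ṁ]_M + [k_r]_M = 2·(1) + (1) + (0) = 3
  L: 2·[S]_L + [ṁ]_L + [k_r]_L = 2·(2) + (0) + (0) = 4
  T: 2·[S]_T + [ṁ]_T + [k_r]_T = 2·(-2) + (-1) + (-1) = -6
  Θ: 2·[S]_Θ + [ṁ]_Θ + [k_r]_Θ = 2·(-1) + (0) + (0) = -2
Net dimensions [M³ L⁴ T⁻⁶ Θ⁻²] ≠ [1] — not dimensionless.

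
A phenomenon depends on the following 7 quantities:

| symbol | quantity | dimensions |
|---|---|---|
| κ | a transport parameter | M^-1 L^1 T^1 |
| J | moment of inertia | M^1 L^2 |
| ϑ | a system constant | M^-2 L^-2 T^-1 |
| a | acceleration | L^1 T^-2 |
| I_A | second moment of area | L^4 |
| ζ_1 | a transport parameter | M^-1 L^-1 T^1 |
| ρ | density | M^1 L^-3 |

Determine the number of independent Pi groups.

There are 7 variables and 3 base dimensions (M, L, T).
The dimension matrix has rank 3.
Independent dimensionless groups: 7 − 3 = 4.

4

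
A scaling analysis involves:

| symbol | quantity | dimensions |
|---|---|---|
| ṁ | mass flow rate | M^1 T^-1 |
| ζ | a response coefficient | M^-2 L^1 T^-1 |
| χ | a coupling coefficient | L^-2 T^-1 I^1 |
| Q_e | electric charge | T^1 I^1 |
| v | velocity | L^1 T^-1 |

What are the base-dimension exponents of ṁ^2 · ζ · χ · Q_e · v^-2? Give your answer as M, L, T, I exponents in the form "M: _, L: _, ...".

M: 0, L: -3, T: -1, I: 2

Collect each base-dimension exponent across the product:
  M: 2·(1) + (-2) + (0) + (0) − 2·(0) = 0
  L: 2·(0) + (1) + (-2) + (0) − 2·(1) = -3
  T: 2·(-1) + (-1) + (-1) + (1) − 2·(-1) = -1
  I: 2·(0) + (0) + (1) + (1) − 2·(0) = 2
So the dimensions are [L⁻³ T⁻¹ I²].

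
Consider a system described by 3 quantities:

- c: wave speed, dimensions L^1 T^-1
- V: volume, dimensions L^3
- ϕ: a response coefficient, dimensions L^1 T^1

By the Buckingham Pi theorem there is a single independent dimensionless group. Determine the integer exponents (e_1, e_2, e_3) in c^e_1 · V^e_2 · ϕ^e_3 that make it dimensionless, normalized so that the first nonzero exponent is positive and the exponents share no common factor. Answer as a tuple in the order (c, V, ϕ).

L: e_1·(1) + e_2·(3) + e_3·(1) = 0
T: e_1·(-1) + e_2·(0) + e_3·(1) = 0
Solving this homogeneous linear system for the smallest-integer solution (first nonzero entry positive) gives (3, -2, 3).

(3, -2, 3)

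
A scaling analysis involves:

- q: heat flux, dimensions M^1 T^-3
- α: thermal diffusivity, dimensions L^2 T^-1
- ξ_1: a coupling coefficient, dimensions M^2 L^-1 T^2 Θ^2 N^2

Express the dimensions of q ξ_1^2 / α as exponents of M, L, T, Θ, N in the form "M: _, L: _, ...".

Collect each base-dimension exponent across the product:
  M: (1) − (0) + 2·(2) = 5
  L: (0) − (2) + 2·(-1) = -4
  T: (-3) − (-1) + 2·(2) = 2
  Θ: (0) − (0) + 2·(2) = 4
  N: (0) − (0) + 2·(2) = 4
So the dimensions are [M⁵ L⁻⁴ T² Θ⁴ N⁴].

M: 5, L: -4, T: 2, Θ: 4, N: 4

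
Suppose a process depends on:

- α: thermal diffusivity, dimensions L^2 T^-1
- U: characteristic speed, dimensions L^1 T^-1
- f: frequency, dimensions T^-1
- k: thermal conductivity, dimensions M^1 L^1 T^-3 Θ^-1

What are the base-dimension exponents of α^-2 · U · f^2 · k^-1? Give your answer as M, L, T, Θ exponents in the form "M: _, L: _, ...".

Collect each base-dimension exponent across the product:
  M: −2·(0) + (0) + 2·(0) − (1) = -1
  L: −2·(2) + (1) + 2·(0) − (1) = -4
  T: −2·(-1) + (-1) + 2·(-1) − (-3) = 2
  Θ: −2·(0) + (0) + 2·(0) − (-1) = 1
So the dimensions are [M⁻¹ L⁻⁴ T² Θ].

M: -1, L: -4, T: 2, Θ: 1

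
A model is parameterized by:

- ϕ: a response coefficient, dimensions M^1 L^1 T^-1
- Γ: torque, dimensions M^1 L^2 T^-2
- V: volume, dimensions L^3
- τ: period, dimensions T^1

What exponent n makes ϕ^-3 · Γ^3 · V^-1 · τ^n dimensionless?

Balance the T exponent: (1)·n from τ, plus −3·(-1) + 3·(-2) − (0) = -3 from the rest, must sum to zero.
n − 3 = 0, so n = 3.

3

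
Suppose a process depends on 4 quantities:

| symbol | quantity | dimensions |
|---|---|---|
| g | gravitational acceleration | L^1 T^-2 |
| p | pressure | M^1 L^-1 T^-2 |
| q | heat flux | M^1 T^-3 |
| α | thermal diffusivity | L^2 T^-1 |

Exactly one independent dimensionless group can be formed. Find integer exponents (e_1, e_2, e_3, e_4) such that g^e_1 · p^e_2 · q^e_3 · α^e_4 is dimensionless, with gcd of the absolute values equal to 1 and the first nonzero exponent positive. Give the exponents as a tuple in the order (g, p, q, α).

(1, 3, -3, 1)

M: e_1·(0) + e_2·(1) + e_3·(1) + e_4·(0) = 0
L: e_1·(1) + e_2·(-1) + e_3·(0) + e_4·(2) = 0
T: e_1·(-2) + e_2·(-2) + e_3·(-3) + e_4·(-1) = 0
Solving this homogeneous linear system for the smallest-integer solution (first nonzero entry positive) gives (1, 3, -3, 1).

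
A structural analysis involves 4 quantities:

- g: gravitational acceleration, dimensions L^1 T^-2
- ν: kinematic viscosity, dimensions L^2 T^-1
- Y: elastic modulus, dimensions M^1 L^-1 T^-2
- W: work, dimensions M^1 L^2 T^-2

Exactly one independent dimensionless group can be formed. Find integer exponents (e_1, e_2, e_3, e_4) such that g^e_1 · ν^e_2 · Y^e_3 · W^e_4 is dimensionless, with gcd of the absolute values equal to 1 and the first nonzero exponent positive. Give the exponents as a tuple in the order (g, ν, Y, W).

(1, -2, -1, 1)

M: e_1·(0) + e_2·(0) + e_3·(1) + e_4·(1) = 0
L: e_1·(1) + e_2·(2) + e_3·(-1) + e_4·(2) = 0
T: e_1·(-2) + e_2·(-1) + e_3·(-2) + e_4·(-2) = 0
Solving this homogeneous linear system for the smallest-integer solution (first nonzero entry positive) gives (1, -2, -1, 1).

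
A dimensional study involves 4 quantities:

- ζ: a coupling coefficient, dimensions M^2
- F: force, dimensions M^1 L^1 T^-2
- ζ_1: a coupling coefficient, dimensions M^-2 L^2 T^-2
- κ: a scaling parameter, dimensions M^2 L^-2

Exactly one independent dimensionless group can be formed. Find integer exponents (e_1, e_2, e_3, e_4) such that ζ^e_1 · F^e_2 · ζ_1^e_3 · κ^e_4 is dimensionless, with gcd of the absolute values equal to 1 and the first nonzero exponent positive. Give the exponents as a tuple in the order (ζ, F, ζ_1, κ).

M: e_1·(2) + e_2·(1) + e_3·(-2) + e_4·(2) = 0
L: e_1·(0) + e_2·(1) + e_3·(2) + e_4·(-2) = 0
T: e_1·(0) + e_2·(-2) + e_3·(-2) + e_4·(0) = 0
Solving this homogeneous linear system for the smallest-integer solution (first nonzero entry positive) gives (2, -2, 2, 1).

(2, -2, 2, 1)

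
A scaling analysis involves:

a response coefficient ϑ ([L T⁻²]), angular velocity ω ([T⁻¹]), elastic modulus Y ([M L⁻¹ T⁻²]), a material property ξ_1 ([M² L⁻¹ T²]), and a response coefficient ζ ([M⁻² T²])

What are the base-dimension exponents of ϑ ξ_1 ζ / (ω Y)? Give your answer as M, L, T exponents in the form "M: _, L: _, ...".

Collect each base-dimension exponent across the product:
  M: (0) − (0) − (1) + (2) + (-2) = -1
  L: (1) − (0) − (-1) + (-1) + (0) = 1
  T: (-2) − (-1) − (-2) + (2) + (2) = 5
So the dimensions are [M⁻¹ L T⁵].

M: -1, L: 1, T: 5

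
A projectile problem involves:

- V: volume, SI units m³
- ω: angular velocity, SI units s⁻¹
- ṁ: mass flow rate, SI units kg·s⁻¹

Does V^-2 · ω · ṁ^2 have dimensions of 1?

no

Sum the exponent of each base dimension across the product:
  M: −2·[V]_M + [ω]_M + 2·[ṁ]_M = −2·(0) + (0) + 2·(1) = 2
  L: −2·[V]_L + [ω]_L + 2·[ṁ]_L = −2·(3) + (0) + 2·(0) = -6
  T: −2·[V]_T + [ω]_T + 2·[ṁ]_T = −2·(0) + (-1) + 2·(-1) = -3
Net dimensions [M² L⁻⁶ T⁻³] ≠ [1] — not dimensionless.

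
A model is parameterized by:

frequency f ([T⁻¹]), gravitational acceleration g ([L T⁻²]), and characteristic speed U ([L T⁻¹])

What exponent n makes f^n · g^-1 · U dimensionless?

Balance the T exponent: (-1)·n from f, plus −(-2) + (-1) = 1 from the rest, must sum to zero.
−n + 1 = 0, so n = 1.

1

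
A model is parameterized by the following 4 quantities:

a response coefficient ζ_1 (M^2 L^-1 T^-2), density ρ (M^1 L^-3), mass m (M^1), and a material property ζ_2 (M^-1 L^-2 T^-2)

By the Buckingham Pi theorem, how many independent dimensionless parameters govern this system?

There are 4 variables and 3 base dimensions (M, L, T).
The dimension matrix has rank 3.
Independent dimensionless groups: 4 − 3 = 1.

1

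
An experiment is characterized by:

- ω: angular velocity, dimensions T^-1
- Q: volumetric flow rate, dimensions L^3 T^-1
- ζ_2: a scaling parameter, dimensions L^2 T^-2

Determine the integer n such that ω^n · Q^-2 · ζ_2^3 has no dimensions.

-4

Balance the T exponent: (-1)·n from ω, plus −2·(-1) + 3·(-2) = -4 from the rest, must sum to zero.
−n − 4 = 0, so n = -4.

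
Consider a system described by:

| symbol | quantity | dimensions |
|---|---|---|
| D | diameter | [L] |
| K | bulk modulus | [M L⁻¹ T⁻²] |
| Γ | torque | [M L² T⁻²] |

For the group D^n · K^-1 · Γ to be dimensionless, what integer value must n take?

-3

Balance the L exponent: (1)·n from D, plus −(-1) + (2) = 3 from the rest, must sum to zero.
n + 3 = 0, so n = -3.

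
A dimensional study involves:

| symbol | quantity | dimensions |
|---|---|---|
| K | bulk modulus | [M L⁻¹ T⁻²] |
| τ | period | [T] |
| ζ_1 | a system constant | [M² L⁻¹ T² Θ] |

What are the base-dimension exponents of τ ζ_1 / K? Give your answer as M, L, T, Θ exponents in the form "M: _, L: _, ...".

Collect each base-dimension exponent across the product:
  M: −(1) + (0) + (2) = 1
  L: −(-1) + (0) + (-1) = 0
  T: −(-2) + (1) + (2) = 5
  Θ: −(0) + (0) + (1) = 1
So the dimensions are [M T⁵ Θ].

M: 1, L: 0, T: 5, Θ: 1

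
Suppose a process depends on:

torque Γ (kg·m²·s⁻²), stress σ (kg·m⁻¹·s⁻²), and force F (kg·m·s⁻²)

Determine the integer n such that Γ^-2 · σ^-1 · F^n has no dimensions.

Balance the M exponent: (1)·n from F, plus −2·(1) − (1) = -3 from the rest, must sum to zero.
n − 3 = 0, so n = 3.

3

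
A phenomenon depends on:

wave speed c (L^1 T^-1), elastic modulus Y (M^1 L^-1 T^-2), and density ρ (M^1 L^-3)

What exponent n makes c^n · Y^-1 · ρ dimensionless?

Balance the L exponent: (1)·n from c, plus −(-1) + (-3) = -2 from the rest, must sum to zero.
n − 2 = 0, so n = 2.

2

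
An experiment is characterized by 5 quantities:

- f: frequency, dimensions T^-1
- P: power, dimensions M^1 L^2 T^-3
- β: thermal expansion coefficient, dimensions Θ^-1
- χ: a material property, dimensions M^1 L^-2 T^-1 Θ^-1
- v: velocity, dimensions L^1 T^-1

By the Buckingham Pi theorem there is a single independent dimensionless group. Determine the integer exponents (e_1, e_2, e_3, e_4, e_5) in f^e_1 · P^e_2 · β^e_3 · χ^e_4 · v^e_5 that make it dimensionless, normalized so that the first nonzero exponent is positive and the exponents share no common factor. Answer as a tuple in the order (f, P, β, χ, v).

M: e_1·(0) + e_2·(1) + e_3·(0) + e_4·(1) + e_5·(0) = 0
L: e_1·(0) + e_2·(2) + e_3·(0) + e_4·(-2) + e_5·(1) = 0
T: e_1·(-1) + e_2·(-3) + e_3·(0) + e_4·(-1) + e_5·(-1) = 0
Θ: e_1·(0) + e_2·(0) + e_3·(-1) + e_4·(-1) + e_5·(0) = 0
Solving this homogeneous linear system for the smallest-integer solution (first nonzero entry positive) gives (2, 1, 1, -1, -4).

(2, 1, 1, -1, -4)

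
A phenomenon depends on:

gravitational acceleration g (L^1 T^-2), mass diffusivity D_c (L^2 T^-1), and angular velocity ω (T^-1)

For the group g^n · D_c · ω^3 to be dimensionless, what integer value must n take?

Balance the L exponent: (1)·n from g, plus (2) + 3·(0) = 2 from the rest, must sum to zero.
n + 2 = 0, so n = -2.

-2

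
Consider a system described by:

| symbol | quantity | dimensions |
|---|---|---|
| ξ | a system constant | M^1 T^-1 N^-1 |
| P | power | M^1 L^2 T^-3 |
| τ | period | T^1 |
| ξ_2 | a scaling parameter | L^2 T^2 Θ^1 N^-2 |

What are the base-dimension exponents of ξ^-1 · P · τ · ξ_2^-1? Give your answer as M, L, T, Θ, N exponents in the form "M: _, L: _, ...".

M: 0, L: 0, T: -3, Θ: -1, N: 3

Collect each base-dimension exponent across the product:
  M: −(1) + (1) + (0) − (0) = 0
  L: −(0) + (2) + (0) − (2) = 0
  T: −(-1) + (-3) + (1) − (2) = -3
  Θ: −(0) + (0) + (0) − (1) = -1
  N: −(-1) + (0) + (0) − (-2) = 3
So the dimensions are [T⁻³ Θ⁻¹ N³].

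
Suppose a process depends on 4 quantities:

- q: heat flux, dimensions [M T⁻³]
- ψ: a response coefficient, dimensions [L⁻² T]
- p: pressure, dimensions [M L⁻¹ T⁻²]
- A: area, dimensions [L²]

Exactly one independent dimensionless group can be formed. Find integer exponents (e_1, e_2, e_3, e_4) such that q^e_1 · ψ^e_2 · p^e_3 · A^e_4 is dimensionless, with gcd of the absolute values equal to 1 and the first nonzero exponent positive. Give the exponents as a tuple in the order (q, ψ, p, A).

M: e_1·(1) + e_2·(0) + e_3·(1) + e_4·(0) = 0
L: e_1·(0) + e_2·(-2) + e_3·(-1) + e_4·(2) = 0
T: e_1·(-3) + e_2·(1) + e_3·(-2) + e_4·(0) = 0
Solving this homogeneous linear system for the smallest-integer solution (first nonzero entry positive) gives (2, 2, -2, 1).

(2, 2, -2, 1)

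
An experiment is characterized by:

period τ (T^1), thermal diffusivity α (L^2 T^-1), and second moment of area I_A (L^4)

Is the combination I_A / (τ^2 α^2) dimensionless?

yes

Sum the exponent of each base dimension across the product:
  M: −2·[τ]_M − 2·[α]_M + [I_A]_M = −2·(0) − 2·(0) + (0) = 0
  L: −2·[τ]_L − 2·[α]_L + [I_A]_L = −2·(0) − 2·(2) + (4) = 0
  T: −2·[τ]_T − 2·[α]_T + [I_A]_T = −2·(1) − 2·(-1) + (0) = 0
  Θ: −2·[τ]_Θ − 2·[α]_Θ + [I_A]_Θ = −2·(0) − 2·(0) + (0) = 0
All base exponents vanish — dimensionless.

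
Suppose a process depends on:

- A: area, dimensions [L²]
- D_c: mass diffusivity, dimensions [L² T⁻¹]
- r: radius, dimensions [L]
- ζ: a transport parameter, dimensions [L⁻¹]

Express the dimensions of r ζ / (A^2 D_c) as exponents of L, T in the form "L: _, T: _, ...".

L: -6, T: 1

Collect each base-dimension exponent across the product:
  L: −2·(2) − (2) + (1) + (-1) = -6
  T: −2·(0) − (-1) + (0) + (0) = 1
So the dimensions are [L⁻⁶ T].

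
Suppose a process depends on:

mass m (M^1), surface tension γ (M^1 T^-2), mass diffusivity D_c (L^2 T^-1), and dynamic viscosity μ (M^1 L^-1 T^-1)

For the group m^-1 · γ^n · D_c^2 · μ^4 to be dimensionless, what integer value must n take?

Balance the M exponent: (1)·n from γ, plus −(1) + 2·(0) + 4·(1) = 3 from the rest, must sum to zero.
n + 3 = 0, so n = -3.

-3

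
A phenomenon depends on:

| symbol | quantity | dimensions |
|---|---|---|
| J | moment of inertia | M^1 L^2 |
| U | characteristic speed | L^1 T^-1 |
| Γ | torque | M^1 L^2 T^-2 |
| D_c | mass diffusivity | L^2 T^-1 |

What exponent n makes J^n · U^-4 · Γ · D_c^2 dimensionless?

-1

Balance the M exponent: (1)·n from J, plus −4·(0) + (1) + 2·(0) = 1 from the rest, must sum to zero.
n + 1 = 0, so n = -1.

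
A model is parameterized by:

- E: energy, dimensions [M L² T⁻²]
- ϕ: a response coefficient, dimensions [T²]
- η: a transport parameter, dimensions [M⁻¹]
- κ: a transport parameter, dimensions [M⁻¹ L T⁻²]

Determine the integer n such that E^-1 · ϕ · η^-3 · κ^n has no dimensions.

Balance the M exponent: (-1)·n from κ, plus −(1) + (0) − 3·(-1) = 2 from the rest, must sum to zero.
−n + 2 = 0, so n = 2.

2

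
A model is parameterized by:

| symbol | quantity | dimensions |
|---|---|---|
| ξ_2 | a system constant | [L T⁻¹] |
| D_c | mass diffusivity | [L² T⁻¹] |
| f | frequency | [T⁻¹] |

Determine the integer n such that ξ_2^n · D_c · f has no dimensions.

-2

Balance the L exponent: (1)·n from ξ_2, plus (2) + (0) = 2 from the rest, must sum to zero.
n + 2 = 0, so n = -2.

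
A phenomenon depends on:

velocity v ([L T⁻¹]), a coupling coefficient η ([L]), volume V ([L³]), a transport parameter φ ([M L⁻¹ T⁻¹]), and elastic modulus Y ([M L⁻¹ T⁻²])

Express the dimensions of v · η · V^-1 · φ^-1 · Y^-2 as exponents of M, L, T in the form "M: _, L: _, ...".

Collect each base-dimension exponent across the product:
  M: (0) + (0) − (0) − (1) − 2·(1) = -3
  L: (1) + (1) − (3) − (-1) − 2·(-1) = 2
  T: (-1) + (0) − (0) − (-1) − 2·(-2) = 4
So the dimensions are [M⁻³ L² T⁴].

M: -3, L: 2, T: 4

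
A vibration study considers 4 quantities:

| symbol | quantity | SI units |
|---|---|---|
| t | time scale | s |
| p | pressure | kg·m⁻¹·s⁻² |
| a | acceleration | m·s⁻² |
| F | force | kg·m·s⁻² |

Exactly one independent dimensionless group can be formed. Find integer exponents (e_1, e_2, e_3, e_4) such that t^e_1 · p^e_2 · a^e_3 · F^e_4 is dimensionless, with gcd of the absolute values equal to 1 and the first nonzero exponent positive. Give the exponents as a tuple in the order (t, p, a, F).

(4, 1, 2, -1)

M: e_1·(0) + e_2·(1) + e_3·(0) + e_4·(1) = 0
L: e_1·(0) + e_2·(-1) + e_3·(1) + e_4·(1) = 0
T: e_1·(1) + e_2·(-2) + e_3·(-2) + e_4·(-2) = 0
Solving this homogeneous linear system for the smallest-integer solution (first nonzero entry positive) gives (4, 1, 2, -1).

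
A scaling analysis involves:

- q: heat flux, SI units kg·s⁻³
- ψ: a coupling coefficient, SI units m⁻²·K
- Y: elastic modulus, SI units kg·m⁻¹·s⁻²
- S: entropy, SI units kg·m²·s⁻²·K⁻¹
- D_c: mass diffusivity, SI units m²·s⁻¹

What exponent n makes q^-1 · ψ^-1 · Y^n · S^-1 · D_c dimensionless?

2

Balance the M exponent: (1)·n from Y, plus −(1) − (0) − (1) + (0) = -2 from the rest, must sum to zero.
n − 2 = 0, so n = 2.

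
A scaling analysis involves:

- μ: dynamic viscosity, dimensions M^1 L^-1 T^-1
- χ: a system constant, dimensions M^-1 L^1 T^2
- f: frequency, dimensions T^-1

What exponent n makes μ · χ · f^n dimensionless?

Balance the T exponent: (-1)·n from f, plus (-1) + (2) = 1 from the rest, must sum to zero.
−n + 1 = 0, so n = 1.

1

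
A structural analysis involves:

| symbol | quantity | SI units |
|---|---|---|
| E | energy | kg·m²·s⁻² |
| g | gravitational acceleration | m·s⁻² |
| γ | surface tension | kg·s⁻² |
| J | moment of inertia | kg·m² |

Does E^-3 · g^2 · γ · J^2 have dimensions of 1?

Sum the exponent of each base dimension across the product:
  M: −3·[E]_M + 2·[g]_M + [γ]_M + 2·[J]_M = −3·(1) + 2·(0) + (1) + 2·(1) = 0
  L: −3·[E]_L + 2·[g]_L + [γ]_L + 2·[J]_L = −3·(2) + 2·(1) + (0) + 2·(2) = 0
  T: −3·[E]_T + 2·[g]_T + [γ]_T + 2·[J]_T = −3·(-2) + 2·(-2) + (-2) + 2·(0) = 0
All base exponents vanish — dimensionless.

yes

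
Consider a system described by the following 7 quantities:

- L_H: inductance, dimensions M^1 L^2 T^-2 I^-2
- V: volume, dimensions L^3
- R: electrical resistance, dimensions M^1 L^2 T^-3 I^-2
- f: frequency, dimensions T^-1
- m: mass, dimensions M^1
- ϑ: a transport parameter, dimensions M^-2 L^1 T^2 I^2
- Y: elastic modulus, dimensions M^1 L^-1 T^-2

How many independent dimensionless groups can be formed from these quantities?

3

There are 7 variables and 4 base dimensions (M, L, T, I).
The dimension matrix has rank 4.
Independent dimensionless groups: 7 − 4 = 3.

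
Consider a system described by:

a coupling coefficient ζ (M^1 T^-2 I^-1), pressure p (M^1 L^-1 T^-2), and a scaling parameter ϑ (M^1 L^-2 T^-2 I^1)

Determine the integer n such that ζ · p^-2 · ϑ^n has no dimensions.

1

Balance the M exponent: (1)·n from ϑ, plus (1) − 2·(1) = -1 from the rest, must sum to zero.
n − 1 = 0, so n = 1.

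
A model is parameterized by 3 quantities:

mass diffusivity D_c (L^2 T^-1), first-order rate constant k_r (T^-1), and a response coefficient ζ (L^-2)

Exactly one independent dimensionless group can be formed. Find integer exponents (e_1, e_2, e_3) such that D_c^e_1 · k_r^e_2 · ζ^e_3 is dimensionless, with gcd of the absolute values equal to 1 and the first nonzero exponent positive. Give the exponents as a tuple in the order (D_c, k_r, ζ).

(1, -1, 1)

L: e_1·(2) + e_2·(0) + e_3·(-2) = 0
T: e_1·(-1) + e_2·(-1) + e_3·(0) = 0
Solving this homogeneous linear system for the smallest-integer solution (first nonzero entry positive) gives (1, -1, 1).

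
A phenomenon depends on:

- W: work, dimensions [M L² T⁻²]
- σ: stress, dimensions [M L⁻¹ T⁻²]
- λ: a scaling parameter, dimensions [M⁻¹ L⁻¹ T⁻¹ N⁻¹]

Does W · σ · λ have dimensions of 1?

Sum the exponent of each base dimension across the product:
  M: [W]_M + [σ]_M + [λ]_M = (1) + (1) + (-1) = 1
  L: [W]_L + [σ]_L + [λ]_L = (2) + (-1) + (-1) = 0
  T: [W]_T + [σ]_T + [λ]_T = (-2) + (-2) + (-1) = -5
  N: [W]_N + [σ]_N + [λ]_N = (0) + (0) + (-1) = -1
Net dimensions [M T⁻⁵ N⁻¹] ≠ [1] — not dimensionless.

no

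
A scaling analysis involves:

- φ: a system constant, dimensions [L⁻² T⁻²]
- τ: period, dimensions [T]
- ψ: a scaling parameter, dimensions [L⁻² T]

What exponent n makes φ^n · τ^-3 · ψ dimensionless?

-1

Balance the L exponent: (-2)·n from φ, plus −3·(0) + (-2) = -2 from the rest, must sum to zero.
-2n − 2 = 0, so n = -1.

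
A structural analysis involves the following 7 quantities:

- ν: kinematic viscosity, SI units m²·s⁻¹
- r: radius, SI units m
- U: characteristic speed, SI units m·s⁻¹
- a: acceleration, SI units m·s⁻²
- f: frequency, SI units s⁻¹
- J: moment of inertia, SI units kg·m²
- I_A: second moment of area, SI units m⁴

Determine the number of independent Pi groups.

There are 7 variables and 3 base dimensions (M, L, T).
The dimension matrix has rank 3.
Independent dimensionless groups: 7 − 3 = 4.

4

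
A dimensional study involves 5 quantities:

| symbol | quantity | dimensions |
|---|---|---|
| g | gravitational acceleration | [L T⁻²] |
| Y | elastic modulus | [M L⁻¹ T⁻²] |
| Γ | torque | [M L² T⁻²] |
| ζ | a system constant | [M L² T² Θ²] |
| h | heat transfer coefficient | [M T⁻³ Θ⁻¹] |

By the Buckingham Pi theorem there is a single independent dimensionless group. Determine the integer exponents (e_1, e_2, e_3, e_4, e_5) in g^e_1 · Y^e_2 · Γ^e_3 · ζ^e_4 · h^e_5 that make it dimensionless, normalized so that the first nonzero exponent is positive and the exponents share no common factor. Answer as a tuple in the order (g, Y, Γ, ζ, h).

M: e_1·(0) + e_2·(1) + e_3·(1) + e_4·(1) + e_5·(1) = 0
L: e_1·(1) + e_2·(-1) + e_3·(2) + e_4·(2) + e_5·(0) = 0
T: e_1·(-2) + e_2·(-2) + e_3·(-2) + e_4·(2) + e_5·(-3) = 0
Θ: e_1·(0) + e_2·(0) + e_3·(0) + e_4·(2) + e_5·(-1) = 0
Solving this homogeneous linear system for the smallest-integer solution (first nonzero entry positive) gives (1, -1, -2, 1, 2).

(1, -1, -2, 1, 2)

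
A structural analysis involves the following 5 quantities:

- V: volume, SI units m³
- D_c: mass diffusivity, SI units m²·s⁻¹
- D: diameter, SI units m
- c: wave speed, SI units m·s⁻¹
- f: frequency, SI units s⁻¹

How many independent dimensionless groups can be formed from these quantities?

There are 5 variables and 2 base dimensions (L, T).
The dimension matrix has rank 2.
Independent dimensionless groups: 5 − 2 = 3.

3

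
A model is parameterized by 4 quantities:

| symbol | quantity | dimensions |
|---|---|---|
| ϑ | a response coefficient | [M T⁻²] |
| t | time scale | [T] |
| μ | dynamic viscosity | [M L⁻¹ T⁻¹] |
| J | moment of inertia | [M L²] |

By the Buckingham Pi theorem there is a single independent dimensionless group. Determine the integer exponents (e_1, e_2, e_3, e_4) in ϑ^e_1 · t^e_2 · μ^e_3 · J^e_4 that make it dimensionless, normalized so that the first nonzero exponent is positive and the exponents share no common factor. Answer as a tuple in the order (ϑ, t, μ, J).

(3, 4, -2, -1)

M: e_1·(1) + e_2·(0) + e_3·(1) + e_4·(1) = 0
L: e_1·(0) + e_2·(0) + e_3·(-1) + e_4·(2) = 0
T: e_1·(-2) + e_2·(1) + e_3·(-1) + e_4·(0) = 0
Solving this homogeneous linear system for the smallest-integer solution (first nonzero entry positive) gives (3, 4, -2, -1).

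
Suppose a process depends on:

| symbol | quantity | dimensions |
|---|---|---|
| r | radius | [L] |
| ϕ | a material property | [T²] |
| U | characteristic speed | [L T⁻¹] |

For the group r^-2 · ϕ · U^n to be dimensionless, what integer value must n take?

2

Balance the L exponent: (1)·n from U, plus −2·(1) + (0) = -2 from the rest, must sum to zero.
n − 2 = 0, so n = 2.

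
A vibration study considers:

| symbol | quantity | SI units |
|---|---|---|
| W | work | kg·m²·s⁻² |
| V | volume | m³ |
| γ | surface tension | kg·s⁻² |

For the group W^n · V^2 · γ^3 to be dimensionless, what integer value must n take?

Balance the M exponent: (1)·n from W, plus 2·(0) + 3·(1) = 3 from the rest, must sum to zero.
n + 3 = 0, so n = -3.

-3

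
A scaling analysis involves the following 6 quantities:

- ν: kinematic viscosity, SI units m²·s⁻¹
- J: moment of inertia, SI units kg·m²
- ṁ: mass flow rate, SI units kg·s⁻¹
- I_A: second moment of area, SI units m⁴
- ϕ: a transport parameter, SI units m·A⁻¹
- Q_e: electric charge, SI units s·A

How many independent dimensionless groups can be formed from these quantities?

2

There are 6 variables and 4 base dimensions (M, L, T, I).
The dimension matrix has rank 4.
Independent dimensionless groups: 6 − 4 = 2.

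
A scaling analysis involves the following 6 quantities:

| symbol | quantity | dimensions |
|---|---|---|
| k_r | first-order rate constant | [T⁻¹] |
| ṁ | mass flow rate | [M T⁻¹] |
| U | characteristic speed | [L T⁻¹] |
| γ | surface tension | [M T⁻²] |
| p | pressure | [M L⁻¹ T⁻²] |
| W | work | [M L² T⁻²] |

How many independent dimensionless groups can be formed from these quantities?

3

There are 6 variables and 3 base dimensions (M, L, T).
The dimension matrix has rank 3.
Independent dimensionless groups: 6 − 3 = 3.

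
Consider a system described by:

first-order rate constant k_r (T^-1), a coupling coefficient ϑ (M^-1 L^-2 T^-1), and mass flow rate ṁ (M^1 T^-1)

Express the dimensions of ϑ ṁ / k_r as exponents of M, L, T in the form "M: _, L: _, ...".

M: 0, L: -2, T: -1

Collect each base-dimension exponent across the product:
  M: −(0) + (-1) + (1) = 0
  L: −(0) + (-2) + (0) = -2
  T: −(-1) + (-1) + (-1) = -1
So the dimensions are [L⁻² T⁻¹].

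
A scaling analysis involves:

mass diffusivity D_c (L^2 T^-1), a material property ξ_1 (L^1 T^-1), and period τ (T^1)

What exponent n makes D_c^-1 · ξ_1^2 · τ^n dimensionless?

1

Balance the T exponent: (1)·n from τ, plus −(-1) + 2·(-1) = -1 from the rest, must sum to zero.
n − 1 = 0, so n = 1.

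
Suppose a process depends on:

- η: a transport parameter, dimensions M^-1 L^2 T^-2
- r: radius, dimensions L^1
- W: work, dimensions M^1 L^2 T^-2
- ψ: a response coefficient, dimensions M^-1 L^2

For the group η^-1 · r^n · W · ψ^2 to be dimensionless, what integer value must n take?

-4

Balance the L exponent: (1)·n from r, plus −(2) + (2) + 2·(2) = 4 from the rest, must sum to zero.
n + 4 = 0, so n = -4.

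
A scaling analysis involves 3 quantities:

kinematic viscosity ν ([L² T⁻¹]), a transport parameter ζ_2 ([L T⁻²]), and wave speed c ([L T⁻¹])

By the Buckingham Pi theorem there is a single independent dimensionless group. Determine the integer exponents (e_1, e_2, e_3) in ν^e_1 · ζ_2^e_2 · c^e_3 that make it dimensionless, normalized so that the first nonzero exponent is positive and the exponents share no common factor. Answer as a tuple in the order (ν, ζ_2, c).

L: e_1·(2) + e_2·(1) + e_3·(1) = 0
T: e_1·(-1) + e_2·(-2) + e_3·(-1) = 0
Solving this homogeneous linear system for the smallest-integer solution (first nonzero entry positive) gives (1, 1, -3).

(1, 1, -3)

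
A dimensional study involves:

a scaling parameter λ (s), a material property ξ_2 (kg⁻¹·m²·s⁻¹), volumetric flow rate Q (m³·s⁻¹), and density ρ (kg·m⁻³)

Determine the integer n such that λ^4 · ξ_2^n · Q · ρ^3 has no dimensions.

3

Balance the M exponent: (-1)·n from ξ_2, plus 4·(0) + (0) + 3·(1) = 3 from the rest, must sum to zero.
−n + 3 = 0, so n = 3.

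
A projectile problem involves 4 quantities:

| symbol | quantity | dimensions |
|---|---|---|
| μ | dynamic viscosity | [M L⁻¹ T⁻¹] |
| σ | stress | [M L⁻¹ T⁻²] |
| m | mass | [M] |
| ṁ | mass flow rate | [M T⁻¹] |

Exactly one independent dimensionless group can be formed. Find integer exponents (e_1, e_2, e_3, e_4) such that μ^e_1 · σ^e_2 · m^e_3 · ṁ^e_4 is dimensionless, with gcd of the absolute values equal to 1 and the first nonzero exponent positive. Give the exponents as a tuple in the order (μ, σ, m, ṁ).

(1, -1, -1, 1)

M: e_1·(1) + e_2·(1) + e_3·(1) + e_4·(1) = 0
L: e_1·(-1) + e_2·(-1) + e_3·(0) + e_4·(0) = 0
T: e_1·(-1) + e_2·(-2) + e_3·(0) + e_4·(-1) = 0
Solving this homogeneous linear system for the smallest-integer solution (first nonzero entry positive) gives (1, -1, -1, 1).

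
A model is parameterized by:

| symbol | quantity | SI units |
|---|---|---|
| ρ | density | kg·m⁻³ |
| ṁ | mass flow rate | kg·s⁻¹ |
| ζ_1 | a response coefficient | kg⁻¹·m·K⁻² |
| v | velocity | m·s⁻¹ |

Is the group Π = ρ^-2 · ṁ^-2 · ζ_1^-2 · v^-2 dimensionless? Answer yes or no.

no

Sum the exponent of each base dimension across the product:
  M: −2·[ρ]_M − 2·[ṁ]_M − 2·[ζ_1]_M − 2·[v]_M = −2·(1) − 2·(1) − 2·(-1) − 2·(0) = -2
  L: −2·[ρ]_L − 2·[ṁ]_L − 2·[ζ_1]_L − 2·[v]_L = −2·(-3) − 2·(0) − 2·(1) − 2·(1) = 2
  T: −2·[ρ]_T − 2·[ṁ]_T − 2·[ζ_1]_T − 2·[v]_T = −2·(0) − 2·(-1) − 2·(0) − 2·(-1) = 4
  Θ: −2·[ρ]_Θ − 2·[ṁ]_Θ − 2·[ζ_1]_Θ − 2·[v]_Θ = −2·(0) − 2·(0) − 2·(-2) − 2·(0) = 4
Net dimensions [M⁻² L² T⁴ Θ⁴] ≠ [1] — not dimensionless.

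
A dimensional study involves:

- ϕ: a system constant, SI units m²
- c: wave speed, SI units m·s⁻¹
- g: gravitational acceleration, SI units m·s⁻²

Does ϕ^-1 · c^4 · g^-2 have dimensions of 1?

yes

Sum the exponent of each base dimension across the product:
  L: −[ϕ]_L + 4·[c]_L − 2·[g]_L = −(2) + 4·(1) − 2·(1) = 0
  T: −[ϕ]_T + 4·[c]_T − 2·[g]_T = −(0) + 4·(-1) − 2·(-2) = 0
All base exponents vanish — dimensionless.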